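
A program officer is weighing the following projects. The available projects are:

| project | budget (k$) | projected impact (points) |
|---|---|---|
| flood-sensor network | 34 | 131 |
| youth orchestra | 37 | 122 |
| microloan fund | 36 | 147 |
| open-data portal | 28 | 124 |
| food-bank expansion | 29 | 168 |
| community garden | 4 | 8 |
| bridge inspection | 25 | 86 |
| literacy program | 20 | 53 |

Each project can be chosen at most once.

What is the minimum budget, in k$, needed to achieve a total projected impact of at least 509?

Need the lightest bundle worth ≥ 509.
flood-sensor network + open-data portal + food-bank expansion + bridge inspection: 509 projected impact at 116 k$.
Any bundle with less than 116 k$ falls short of 509.

116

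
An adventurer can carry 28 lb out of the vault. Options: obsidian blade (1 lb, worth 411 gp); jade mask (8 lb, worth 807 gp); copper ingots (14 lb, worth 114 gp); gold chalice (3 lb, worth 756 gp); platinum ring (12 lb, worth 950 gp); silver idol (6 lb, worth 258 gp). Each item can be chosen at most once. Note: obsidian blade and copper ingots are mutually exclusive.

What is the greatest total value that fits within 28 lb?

2924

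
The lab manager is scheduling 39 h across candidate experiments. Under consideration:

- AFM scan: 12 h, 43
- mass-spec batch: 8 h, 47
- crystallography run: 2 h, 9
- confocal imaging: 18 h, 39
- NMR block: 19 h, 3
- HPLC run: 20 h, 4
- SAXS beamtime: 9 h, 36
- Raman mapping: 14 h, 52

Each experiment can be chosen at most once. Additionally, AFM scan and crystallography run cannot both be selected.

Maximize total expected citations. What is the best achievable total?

144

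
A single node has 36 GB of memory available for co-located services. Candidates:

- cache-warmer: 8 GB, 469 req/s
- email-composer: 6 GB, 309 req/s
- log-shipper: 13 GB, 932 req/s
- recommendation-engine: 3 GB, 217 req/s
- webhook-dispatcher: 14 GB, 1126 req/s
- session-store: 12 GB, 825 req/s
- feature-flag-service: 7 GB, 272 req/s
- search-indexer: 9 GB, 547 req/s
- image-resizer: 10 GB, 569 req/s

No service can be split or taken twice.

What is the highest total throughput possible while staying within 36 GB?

2605

Taking the top-ratio services first gives email-composer + log-shipper + recommendation-engine + webhook-dispatcher for 2584 (36 GB).
Replace email-composer and recommendation-engine with search-indexer: the trade gains 21 net, giving 2605 at 36 GB.
Nothing else within 36 GB beats 2605.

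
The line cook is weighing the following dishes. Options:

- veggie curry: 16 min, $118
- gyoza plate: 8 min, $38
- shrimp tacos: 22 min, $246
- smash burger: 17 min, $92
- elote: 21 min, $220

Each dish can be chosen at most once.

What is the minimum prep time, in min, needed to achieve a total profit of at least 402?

43

Need the lightest bundle worth ≥ 402.
Taking shrimp tacos + elote gives 466 (≥ 402) for 43 min.
No combination under 43 min hits 402.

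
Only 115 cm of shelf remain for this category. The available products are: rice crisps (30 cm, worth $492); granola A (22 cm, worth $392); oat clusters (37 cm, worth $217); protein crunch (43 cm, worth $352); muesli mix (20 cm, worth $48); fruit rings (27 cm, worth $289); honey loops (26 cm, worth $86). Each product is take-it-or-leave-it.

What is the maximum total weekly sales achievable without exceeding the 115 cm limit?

Ranking by ratio (weekly sales/cm): granola A 17.82, rice crisps 16.40, fruit rings 10.70, protein crunch 8.19.
Taking the top-ratio products first gives rice crisps + granola A + fruit rings + honey loops for 1259 (105 cm).
The 53 cm tied up in fruit rings and honey loops is better spent on protein crunch + muesli mix — total rises to 1284 (115 cm).

1284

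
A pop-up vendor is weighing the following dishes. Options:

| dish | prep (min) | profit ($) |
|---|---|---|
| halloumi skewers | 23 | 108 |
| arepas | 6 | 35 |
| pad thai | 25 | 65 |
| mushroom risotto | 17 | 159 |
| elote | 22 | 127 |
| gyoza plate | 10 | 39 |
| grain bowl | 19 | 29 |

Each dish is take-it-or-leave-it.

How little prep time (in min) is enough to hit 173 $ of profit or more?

23

Minimise min subject to total profit ≥ 173.
Taking arepas + mushroom risotto gives 194 (≥ 173) for 23 min.
No combination under 23 min hits 173.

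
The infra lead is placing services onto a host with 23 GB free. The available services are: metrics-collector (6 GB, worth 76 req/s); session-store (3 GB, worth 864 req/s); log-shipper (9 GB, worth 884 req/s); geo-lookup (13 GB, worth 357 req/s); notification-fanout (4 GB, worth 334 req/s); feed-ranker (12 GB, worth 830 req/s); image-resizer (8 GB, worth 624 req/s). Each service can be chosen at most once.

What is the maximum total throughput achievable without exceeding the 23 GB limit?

Greedy by ratio would take metrics-collector + session-store + log-shipper + notification-fanout: 22 GB used, total 2158.
The 10 GB tied up in metrics-collector and notification-fanout is better spent on image-resizer — total rises to 2372 (20 GB).
Nothing else within 23 GB beats 2372.

2372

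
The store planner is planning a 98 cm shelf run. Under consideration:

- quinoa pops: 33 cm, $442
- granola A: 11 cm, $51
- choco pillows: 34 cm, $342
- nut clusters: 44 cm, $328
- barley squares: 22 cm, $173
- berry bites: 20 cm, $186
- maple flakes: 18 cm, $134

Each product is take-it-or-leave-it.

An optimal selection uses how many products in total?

4

Optimal total is 1021.
quinoa pops + granola A + choco pillows + berry bites hits 1021 at 98 cm.
All optima have 4 products.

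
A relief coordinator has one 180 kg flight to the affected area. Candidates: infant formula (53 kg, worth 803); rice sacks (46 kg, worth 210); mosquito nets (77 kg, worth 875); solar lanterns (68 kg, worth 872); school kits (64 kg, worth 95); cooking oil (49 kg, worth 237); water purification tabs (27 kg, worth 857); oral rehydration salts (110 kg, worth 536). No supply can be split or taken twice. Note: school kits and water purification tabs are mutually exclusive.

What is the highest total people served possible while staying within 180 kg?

Greedy by ratio would take infant formula + solar lanterns + water purification tabs: 148 kg used, total 2532.
Replace infant formula with mosquito nets: the trade gains 72 net, giving 2604 at 172 kg.
Nothing else feasible within 180 kg beats 2604.

2604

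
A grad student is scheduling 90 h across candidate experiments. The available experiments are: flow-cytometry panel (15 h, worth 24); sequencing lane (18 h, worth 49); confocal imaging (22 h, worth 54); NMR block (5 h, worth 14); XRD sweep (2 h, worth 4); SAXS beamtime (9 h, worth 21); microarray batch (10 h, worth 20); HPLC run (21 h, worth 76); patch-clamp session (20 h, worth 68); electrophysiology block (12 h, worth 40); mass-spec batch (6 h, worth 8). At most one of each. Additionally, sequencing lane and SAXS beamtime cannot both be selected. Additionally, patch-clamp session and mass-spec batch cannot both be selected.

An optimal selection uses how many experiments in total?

6

Best achievable expected citations is 273.
For example confocal imaging + NMR block + SAXS beamtime + HPLC run + patch-clamp session + electrophysiology block achieves it, using 89 h.
Every optimal selection uses 6 experiments.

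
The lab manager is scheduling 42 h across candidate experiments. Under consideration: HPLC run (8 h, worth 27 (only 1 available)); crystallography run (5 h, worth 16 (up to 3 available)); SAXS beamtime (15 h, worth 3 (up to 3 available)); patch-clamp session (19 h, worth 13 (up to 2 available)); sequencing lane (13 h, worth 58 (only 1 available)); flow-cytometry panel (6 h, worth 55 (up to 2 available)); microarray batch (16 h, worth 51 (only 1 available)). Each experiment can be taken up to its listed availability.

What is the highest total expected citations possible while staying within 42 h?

Taking the top-ratio experiments first gives HPLC run + crystallography run + sequencing lane + 2×flow-cytometry panel for 211 (38 h).
The 13 h tied up in HPLC run and crystallography run is better spent on microarray batch — total rises to 219 (41 h).
The spare 1 h is too small for any remaining experiment, and no exchange beats 219.

219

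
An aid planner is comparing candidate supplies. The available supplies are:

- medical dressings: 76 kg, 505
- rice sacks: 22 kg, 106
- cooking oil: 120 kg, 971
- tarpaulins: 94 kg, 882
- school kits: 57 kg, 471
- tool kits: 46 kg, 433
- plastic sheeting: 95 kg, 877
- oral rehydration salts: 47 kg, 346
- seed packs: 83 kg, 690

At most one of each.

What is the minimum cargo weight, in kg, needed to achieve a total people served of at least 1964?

223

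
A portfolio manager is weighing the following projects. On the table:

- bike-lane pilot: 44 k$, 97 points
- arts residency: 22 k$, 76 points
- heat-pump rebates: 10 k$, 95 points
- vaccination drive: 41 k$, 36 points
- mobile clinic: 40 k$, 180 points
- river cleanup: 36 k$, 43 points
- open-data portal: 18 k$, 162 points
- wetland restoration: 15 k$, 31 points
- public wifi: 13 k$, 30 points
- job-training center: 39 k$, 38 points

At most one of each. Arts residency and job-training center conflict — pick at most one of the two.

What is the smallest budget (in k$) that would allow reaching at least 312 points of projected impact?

50

Minimise k$ subject to total projected impact ≥ 312.
arts residency + heat-pump rebates + open-data portal reaches 333 using 50 k$.
Any bundle with less than 50 k$ falls short of 312.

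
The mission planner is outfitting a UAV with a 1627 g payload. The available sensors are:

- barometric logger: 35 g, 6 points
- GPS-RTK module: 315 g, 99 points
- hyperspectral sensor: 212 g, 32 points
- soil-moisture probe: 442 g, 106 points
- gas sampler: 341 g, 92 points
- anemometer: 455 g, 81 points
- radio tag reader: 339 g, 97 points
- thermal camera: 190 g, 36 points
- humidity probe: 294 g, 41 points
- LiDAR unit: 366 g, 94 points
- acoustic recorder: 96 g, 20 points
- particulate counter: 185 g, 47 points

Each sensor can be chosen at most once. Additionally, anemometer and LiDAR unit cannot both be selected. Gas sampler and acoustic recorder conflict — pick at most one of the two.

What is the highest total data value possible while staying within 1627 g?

441

The ratio heuristic lands on barometric logger + GPS-RTK module + gas sampler + radio tag reader + LiDAR unit + particulate counter (435) but leaves 46 g idle.
Replace barometric logger and LiDAR unit with soil-moisture probe: the trade gains 6 net, giving 441 at 1622 g.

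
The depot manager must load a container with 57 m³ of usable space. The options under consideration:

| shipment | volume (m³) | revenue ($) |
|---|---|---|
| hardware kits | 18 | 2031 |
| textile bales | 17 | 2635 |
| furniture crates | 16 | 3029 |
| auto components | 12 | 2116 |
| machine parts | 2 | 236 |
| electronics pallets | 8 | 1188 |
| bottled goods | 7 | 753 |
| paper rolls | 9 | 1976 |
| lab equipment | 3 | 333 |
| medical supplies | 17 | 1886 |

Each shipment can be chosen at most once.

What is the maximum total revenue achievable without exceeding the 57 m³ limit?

10089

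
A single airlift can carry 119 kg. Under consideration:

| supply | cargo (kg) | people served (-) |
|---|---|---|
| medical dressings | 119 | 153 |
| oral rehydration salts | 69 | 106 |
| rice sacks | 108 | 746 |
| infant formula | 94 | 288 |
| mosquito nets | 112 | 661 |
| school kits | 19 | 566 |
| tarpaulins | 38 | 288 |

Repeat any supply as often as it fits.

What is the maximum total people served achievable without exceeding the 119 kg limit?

Density check — school kits 29.79, tarpaulins 7.58, rice sacks 6.91, mosquito nets 5.90 are the best per kg.
6×school kits uses 114 of the 119 kg and totals 3396.
Every other selection either busts 119 kg or fails to beat 3396.

3396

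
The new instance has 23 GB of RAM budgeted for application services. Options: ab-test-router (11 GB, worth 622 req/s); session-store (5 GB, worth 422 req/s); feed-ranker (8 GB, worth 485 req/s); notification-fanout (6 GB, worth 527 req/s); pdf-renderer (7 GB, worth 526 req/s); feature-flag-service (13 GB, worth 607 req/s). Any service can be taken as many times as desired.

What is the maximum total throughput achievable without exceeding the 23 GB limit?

2003

Taking session-store + 3×notification-fanout: 23 GB used, 2003 in throughput.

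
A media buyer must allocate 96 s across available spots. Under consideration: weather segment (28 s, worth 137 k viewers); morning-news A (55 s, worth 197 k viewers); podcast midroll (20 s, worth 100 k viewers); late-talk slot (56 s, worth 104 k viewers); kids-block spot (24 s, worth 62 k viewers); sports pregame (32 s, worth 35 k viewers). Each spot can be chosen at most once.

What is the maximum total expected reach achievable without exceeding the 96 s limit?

334

The ratio heuristic lands on weather segment + podcast midroll + kids-block spot (299) but leaves 24 s idle.
Dropping podcast midroll and kids-block spot frees 44 s; slotting in morning-news A (55 s) lifts the total to 334 at 83 s.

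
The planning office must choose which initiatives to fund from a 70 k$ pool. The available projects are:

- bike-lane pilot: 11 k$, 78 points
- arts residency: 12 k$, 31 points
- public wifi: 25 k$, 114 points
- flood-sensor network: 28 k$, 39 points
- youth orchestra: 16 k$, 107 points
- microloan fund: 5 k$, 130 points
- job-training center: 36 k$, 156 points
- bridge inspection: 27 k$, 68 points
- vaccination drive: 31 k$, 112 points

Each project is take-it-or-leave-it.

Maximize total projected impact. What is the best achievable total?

A density-first pass picks bike-lane pilot + arts residency + public wifi + youth orchestra + microloan fund — 460 at 69 k$.
Replace arts residency and public wifi with job-training center: the trade gains 11 net, giving 471 at 68 k$.

471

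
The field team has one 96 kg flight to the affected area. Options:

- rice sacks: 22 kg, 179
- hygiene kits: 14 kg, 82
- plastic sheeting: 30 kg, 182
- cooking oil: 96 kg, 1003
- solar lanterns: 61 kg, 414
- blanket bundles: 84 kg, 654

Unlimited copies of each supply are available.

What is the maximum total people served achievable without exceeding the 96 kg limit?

1003

The ratio ordering already packs tightly: cooking oil, 96 kg, 1003.
That's the maximum — no swap from here does better than 1003.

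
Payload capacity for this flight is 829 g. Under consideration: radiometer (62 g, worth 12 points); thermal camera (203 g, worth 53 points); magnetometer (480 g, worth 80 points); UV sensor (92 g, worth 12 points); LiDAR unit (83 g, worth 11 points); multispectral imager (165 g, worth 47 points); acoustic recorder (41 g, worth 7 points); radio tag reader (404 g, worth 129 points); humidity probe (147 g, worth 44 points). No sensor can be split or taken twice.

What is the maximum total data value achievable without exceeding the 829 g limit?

By data value per g: radio tag reader 0.32, humidity probe 0.30, multispectral imager 0.28, thermal camera 0.26 lead.
Taking radiometer + multispectral imager + acoustic recorder + radio tag reader + humidity probe: 819 g used, 239 in data value.

239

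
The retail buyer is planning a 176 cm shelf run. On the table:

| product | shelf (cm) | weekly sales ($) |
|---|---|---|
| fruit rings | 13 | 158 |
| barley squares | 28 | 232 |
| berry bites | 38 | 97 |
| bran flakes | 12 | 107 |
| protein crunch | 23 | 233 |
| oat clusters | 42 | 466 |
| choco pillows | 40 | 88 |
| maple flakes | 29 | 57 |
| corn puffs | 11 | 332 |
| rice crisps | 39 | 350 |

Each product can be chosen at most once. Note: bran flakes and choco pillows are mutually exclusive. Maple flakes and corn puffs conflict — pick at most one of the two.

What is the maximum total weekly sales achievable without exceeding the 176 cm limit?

Best packing: fruit rings + barley squares + bran flakes + protein crunch + oat clusters + corn puffs + rice crisps — 168 cm, 1878 total.
Runner-up fruit rings + barley squares + protein crunch + oat clusters + corn puffs + rice crisps tops out at 1771.

1878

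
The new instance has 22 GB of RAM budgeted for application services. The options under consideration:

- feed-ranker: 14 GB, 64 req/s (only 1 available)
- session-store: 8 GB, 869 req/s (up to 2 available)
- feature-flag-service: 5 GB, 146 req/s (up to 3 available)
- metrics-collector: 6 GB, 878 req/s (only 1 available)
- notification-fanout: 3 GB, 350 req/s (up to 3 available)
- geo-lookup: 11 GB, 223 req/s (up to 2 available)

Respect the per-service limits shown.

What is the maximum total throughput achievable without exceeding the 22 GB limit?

2616

By throughput per GB: metrics-collector 146.33, notification-fanout 116.67, session-store 108.62 lead.
Taking the top-ratio services first gives feature-flag-service + metrics-collector + 3×notification-fanout for 2074 (20 GB).
The 14 GB tied up in feature-flag-service and 3×notification-fanout is better spent on 2×session-store — total rises to 2616 (22 GB).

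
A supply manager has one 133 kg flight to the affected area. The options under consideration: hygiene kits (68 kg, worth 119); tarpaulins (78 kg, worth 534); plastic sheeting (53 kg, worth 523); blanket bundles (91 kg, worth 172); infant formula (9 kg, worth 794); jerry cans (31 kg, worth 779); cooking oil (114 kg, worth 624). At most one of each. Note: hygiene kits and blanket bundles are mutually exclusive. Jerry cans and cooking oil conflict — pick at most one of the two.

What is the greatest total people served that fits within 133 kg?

2107

Greedy by ratio would take plastic sheeting + infant formula + jerry cans: 93 kg used, total 2096.
The 53 kg tied up in plastic sheeting is better spent on tarpaulins — total rises to 2107 (118 kg).
Nothing else feasible within 133 kg beats 2107.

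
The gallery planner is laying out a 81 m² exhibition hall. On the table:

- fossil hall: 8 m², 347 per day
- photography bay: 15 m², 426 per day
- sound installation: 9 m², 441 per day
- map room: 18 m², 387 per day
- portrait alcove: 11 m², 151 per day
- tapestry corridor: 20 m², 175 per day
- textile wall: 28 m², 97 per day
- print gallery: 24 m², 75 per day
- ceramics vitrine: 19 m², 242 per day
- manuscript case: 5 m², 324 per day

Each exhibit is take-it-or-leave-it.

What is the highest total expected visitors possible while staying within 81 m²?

2167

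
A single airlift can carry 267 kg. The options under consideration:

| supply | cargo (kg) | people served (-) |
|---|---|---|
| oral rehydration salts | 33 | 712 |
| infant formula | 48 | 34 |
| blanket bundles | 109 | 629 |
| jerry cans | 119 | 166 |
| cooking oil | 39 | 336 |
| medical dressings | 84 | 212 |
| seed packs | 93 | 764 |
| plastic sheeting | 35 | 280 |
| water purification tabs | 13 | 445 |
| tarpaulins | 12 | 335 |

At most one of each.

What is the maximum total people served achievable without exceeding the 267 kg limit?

Density check — water purification tabs 34.23, tarpaulins 27.92, oral rehydration salts 21.58 are the best per kg.
The ratio heuristic lands on oral rehydration salts + cooking oil + seed packs + plastic sheeting + water purification tabs + tarpaulins (2872) but leaves 42 kg idle.
Dropping cooking oil and plastic sheeting frees 74 kg; slotting in blanket bundles (109 kg) lifts the total to 2885 at 260 kg.
Every other selection either busts 267 kg or fails to beat 2885.

2885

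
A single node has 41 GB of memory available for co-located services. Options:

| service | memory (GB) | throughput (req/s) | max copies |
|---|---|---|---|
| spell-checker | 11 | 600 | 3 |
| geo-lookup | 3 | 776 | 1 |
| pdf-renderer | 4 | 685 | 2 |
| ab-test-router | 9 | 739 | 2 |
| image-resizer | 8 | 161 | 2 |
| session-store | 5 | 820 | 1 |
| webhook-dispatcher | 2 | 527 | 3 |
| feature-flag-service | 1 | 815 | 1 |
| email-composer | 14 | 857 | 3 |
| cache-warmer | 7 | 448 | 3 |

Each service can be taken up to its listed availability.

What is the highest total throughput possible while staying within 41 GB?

Taking geo-lookup + 2×pdf-renderer + 2×ab-test-router + session-store + 3×webhook-dispatcher + feature-flag-service: 41 GB used, 6840 in throughput.

6840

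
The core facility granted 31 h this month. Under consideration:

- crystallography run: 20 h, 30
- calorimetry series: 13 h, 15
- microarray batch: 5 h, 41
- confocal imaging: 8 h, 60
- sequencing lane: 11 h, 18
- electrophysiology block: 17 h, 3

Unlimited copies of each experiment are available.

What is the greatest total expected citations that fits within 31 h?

Best packing: 6×microarray batch — 30 h, 246 total.
Nothing else within 31 h beats 246.

246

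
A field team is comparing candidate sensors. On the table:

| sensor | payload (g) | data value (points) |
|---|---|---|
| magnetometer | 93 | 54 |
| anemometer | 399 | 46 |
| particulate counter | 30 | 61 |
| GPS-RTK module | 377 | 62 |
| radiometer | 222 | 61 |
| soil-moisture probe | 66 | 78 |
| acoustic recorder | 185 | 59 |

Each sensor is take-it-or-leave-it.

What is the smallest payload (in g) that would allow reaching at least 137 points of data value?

Minimise g subject to total data value ≥ 137.
particulate counter + soil-moisture probe: 139 data value at 96 g.
Any bundle with less than 96 g falls short of 137.

96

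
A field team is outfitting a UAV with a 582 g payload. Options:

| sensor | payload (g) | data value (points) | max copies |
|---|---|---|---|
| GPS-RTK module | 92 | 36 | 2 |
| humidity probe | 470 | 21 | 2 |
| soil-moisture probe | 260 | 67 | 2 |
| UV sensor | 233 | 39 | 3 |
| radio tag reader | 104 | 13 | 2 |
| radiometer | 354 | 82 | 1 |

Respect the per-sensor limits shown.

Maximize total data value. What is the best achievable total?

By data value per g: GPS-RTK module 0.39, soil-moisture probe 0.26, radiometer 0.23, UV sensor 0.17 lead.
A density-first pass picks 2×GPS-RTK module + soil-moisture probe + radio tag reader — 152 at 548 g.
The 364 g tied up in soil-moisture probe and radio tag reader is better spent on radiometer — total rises to 154 (538 g).
The spare 44 g is too small for any remaining sensor, and no exchange beats 154.

154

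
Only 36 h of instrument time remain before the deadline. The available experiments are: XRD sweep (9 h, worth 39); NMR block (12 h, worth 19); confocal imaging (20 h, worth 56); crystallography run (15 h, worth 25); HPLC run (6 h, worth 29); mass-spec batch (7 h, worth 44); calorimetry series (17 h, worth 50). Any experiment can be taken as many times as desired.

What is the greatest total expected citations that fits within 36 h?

220

Taking 5×mass-spec batch: 35 h used, 220 in expected citations.
The spare 1 h is too small for any remaining experiment, and no exchange beats 220.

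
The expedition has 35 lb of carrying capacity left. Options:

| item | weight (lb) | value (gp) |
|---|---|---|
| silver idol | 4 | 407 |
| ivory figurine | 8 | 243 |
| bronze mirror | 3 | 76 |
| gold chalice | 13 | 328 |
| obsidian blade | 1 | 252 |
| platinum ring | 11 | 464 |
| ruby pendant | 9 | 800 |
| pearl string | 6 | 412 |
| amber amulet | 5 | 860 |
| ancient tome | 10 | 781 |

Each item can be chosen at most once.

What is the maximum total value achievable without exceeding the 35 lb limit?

By value per lb: obsidian blade 252.00, amber amulet 172.00, silver idol 101.75 lead.
The ratio ordering already packs tightly: silver idol + obsidian blade + ruby pendant + pearl string + amber amulet + ancient tome, 35 lb, 3512.
Nothing else within 35 lb beats 3512.

3512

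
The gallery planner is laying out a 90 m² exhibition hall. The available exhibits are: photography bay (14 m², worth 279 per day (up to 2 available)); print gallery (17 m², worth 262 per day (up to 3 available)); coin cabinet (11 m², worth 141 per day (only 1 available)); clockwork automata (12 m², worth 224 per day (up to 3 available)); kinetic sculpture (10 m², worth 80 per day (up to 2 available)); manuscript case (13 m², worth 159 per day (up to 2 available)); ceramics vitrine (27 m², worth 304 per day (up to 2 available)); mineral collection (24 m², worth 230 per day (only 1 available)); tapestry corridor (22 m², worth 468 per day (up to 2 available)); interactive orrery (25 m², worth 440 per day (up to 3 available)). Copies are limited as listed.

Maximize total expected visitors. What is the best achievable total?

A density-first pass picks 2×photography bay + clockwork automata + 2×tapestry corridor — 1718 at 84 m².
The 12 m² tied up in clockwork automata is better spent on print gallery — total rises to 1756 (89 m²).

1756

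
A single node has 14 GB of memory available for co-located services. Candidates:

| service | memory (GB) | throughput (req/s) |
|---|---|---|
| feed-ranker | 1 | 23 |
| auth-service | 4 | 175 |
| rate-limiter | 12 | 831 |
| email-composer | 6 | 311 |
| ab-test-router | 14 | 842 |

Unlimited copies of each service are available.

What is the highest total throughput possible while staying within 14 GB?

877

Density check — rate-limiter 69.25, ab-test-router 60.14, email-composer 51.83 are the best per GB.
The ratio ordering already packs tightly: 2×feed-ranker + rate-limiter, 14 GB, 877.
That's the maximum — no swap from here does better than 877.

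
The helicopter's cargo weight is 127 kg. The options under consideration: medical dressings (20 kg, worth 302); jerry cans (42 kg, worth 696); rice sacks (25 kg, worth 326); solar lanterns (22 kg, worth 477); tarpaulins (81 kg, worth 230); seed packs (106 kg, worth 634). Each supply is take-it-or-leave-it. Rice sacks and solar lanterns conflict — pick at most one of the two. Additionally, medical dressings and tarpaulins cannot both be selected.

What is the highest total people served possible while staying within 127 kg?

1475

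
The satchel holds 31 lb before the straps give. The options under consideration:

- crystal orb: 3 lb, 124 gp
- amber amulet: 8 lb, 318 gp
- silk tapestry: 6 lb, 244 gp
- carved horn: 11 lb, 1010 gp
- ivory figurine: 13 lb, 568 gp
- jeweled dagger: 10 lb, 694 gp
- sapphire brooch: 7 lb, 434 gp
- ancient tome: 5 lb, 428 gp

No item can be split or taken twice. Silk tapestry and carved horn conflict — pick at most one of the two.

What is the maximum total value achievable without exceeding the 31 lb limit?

2262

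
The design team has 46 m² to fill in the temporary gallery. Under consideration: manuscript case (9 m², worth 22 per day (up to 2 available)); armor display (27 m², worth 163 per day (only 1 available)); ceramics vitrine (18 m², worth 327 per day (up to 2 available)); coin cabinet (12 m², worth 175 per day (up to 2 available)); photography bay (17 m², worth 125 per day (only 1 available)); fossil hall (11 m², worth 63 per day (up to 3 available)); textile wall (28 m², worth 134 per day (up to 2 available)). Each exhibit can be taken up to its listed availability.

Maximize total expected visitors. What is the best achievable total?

677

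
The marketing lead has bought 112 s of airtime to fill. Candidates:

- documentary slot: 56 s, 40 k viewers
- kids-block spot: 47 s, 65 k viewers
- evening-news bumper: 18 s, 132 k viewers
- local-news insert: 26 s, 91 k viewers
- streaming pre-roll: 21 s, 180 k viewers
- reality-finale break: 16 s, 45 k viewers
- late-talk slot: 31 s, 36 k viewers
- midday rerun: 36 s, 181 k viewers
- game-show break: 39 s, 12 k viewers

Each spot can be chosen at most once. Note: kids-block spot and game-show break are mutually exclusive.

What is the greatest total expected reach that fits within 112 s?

Taking evening-news bumper + local-news insert + streaming pre-roll + midday rerun: 101 s used, 584 in expected reach.
Nothing else feasible within 112 s beats 584.

584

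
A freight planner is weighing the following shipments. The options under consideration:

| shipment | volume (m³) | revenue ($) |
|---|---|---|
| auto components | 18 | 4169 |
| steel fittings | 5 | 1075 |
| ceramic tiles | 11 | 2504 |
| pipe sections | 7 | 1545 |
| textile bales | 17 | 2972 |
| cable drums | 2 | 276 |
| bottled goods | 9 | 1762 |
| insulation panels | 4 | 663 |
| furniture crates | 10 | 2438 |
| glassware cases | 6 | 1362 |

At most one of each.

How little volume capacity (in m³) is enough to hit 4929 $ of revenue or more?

21

Look for the lowest-volume combination reaching 4929.
ceramic tiles + furniture crates reaches 4942 using 21 m³.
Below 21 m³ the best achievable stays under 4929.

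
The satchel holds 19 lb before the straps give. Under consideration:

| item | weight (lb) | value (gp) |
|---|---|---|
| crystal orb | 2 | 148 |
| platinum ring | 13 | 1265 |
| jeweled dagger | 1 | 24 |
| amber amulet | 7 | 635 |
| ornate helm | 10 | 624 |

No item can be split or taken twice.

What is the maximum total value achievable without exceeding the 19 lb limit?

1437

Taking crystal orb + platinum ring + jeweled dagger: 16 lb used, 1437 in value.
An exhaustive check of the 32 subsets confirms 1437.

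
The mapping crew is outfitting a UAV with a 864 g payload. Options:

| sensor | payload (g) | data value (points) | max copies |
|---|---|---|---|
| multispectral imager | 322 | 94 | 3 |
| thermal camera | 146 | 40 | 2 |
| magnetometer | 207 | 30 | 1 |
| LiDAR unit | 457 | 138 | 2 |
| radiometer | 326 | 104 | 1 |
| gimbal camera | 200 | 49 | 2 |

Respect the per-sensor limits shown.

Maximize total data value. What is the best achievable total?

247

Taking the top-ratio sensors first gives LiDAR unit + radiometer for 242 (783 g).
Replace LiDAR unit with multispectral imager + gimbal camera: the trade gains 5 net, giving 247 at 848 g.
The spare 16 g is too small for any remaining sensor, and no exchange beats 247.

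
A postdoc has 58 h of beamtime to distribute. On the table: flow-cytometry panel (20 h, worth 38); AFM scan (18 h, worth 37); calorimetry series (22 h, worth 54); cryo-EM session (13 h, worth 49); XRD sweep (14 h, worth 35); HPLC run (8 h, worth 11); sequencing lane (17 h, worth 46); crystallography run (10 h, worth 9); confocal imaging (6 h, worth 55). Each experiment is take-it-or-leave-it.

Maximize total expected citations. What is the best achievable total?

Greedy by ratio would take cryo-EM session + XRD sweep + HPLC run + sequencing lane + confocal imaging: 58 h used, total 196.
Dropping XRD sweep and HPLC run frees 22 h; slotting in calorimetry series (22 h) lifts the total to 204 at 58 h.
Next best is cryo-EM session + XRD sweep + HPLC run + sequencing lane + confocal imaging at 196 (58 h) — short by 8.

204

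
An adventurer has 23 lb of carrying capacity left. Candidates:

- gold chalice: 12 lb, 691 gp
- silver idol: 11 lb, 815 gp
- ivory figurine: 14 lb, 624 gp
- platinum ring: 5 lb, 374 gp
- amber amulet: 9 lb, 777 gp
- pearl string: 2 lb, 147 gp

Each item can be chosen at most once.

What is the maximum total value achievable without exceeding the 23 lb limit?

1739

Taking the top-ratio items first gives platinum ring + amber amulet + pearl string for 1298 (16 lb).
Replace platinum ring with silver idol: the trade gains 441 net, giving 1739 at 22 lb.
Every other selection either busts 23 lb or fails to beat 1739.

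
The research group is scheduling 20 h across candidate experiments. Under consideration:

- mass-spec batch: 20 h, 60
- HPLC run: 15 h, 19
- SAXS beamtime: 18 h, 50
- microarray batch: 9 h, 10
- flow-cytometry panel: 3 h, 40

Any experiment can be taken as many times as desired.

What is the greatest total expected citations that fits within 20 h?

240

6×flow-cytometry panel uses 18 of the 20 h and totals 240.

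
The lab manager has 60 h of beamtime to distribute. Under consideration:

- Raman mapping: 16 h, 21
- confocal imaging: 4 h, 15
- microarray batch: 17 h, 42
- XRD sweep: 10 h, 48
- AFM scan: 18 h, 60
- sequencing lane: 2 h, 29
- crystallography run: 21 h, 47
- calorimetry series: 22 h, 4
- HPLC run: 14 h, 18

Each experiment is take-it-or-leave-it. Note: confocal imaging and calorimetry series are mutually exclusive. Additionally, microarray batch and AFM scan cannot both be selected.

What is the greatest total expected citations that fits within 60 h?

199

Best packing: confocal imaging + XRD sweep + AFM scan + sequencing lane + crystallography run — 55 h, 199 total.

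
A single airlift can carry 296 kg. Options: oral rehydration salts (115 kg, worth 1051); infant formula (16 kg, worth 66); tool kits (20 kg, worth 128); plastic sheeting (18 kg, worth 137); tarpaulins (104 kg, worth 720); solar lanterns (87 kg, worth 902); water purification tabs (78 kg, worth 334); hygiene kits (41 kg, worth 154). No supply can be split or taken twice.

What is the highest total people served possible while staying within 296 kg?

Density check — solar lanterns 10.37, oral rehydration salts 9.14, plastic sheeting 7.61 are the best per kg.
Greedy by ratio would take oral rehydration salts + infant formula + tool kits + plastic sheeting + solar lanterns: 256 kg used, total 2284.
Dropping infant formula frees 16 kg; slotting in hygiene kits (41 kg) lifts the total to 2372 at 281 kg.
Next best is oral rehydration salts + infant formula + solar lanterns + water purification tabs at 2353 (296 kg) — short by 19.

2372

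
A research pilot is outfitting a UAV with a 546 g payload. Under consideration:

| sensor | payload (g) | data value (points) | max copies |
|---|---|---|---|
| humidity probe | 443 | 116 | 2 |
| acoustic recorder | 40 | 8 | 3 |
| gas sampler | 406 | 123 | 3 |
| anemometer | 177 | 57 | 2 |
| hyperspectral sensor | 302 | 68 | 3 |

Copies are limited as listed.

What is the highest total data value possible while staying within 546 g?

147

Taking the top-ratio sensors first gives 3×acoustic recorder + 2×anemometer for 138 (474 g).
The 354 g tied up in 2×anemometer is better spent on gas sampler — total rises to 147 (526 g).
Nothing else within 546 g beats 147.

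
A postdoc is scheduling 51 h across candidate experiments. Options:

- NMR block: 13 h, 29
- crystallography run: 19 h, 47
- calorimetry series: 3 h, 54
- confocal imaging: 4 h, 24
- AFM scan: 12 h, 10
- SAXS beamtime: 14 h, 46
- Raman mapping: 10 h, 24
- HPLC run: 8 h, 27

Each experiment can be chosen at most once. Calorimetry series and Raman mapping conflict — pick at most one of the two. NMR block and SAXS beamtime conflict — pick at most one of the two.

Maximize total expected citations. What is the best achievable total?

198

Ranking by ratio (expected citations/h): calorimetry series 18.00, confocal imaging 6.00, HPLC run 3.38, SAXS beamtime 3.29.
The ratio ordering already packs tightly: crystallography run + calorimetry series + confocal imaging + SAXS beamtime + HPLC run, 48 h, 198.
Next best is NMR block + crystallography run + calorimetry series + confocal imaging + HPLC run at 181 (47 h) — short by 17.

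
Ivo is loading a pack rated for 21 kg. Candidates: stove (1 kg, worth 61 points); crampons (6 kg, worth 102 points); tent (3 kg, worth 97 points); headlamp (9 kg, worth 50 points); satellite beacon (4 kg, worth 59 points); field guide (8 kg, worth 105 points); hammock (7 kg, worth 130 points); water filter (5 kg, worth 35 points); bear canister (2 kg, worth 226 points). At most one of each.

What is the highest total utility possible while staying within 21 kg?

619

Filling by ratio: stove + crampons + tent + hammock + bear canister for 616, with 2 kg left unused.
The 6 kg tied up in crampons is better spent on field guide — total rises to 619 (21 kg).
Runner-up stove + crampons + tent + hammock + bear canister tops out at 616.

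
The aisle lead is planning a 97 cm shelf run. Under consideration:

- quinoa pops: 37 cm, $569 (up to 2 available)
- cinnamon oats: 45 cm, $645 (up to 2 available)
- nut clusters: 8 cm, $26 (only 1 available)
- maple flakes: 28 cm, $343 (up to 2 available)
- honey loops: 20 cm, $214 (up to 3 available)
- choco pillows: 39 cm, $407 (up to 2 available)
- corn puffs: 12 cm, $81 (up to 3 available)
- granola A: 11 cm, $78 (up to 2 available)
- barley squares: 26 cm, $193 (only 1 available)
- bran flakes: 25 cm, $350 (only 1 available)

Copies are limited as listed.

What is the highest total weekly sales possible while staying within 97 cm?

Best packing: 2×quinoa pops + honey loops — 94 cm, 1352 total.
The spare 3 cm is too small for any remaining product, and no exchange beats 1352.

1352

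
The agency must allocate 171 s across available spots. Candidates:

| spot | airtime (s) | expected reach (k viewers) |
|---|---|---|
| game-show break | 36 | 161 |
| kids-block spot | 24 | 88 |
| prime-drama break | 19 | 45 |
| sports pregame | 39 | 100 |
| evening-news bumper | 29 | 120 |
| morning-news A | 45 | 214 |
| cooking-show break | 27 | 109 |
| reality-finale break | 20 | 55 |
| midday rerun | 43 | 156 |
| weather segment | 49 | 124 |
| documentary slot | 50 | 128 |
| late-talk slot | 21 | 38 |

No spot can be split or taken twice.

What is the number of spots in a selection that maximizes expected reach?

Best achievable expected reach is 695.
One optimal bundle: game-show break + morning-news A + cooking-show break + reality-finale break + midday rerun (171 s).
Every optimal selection uses 5 spots.

5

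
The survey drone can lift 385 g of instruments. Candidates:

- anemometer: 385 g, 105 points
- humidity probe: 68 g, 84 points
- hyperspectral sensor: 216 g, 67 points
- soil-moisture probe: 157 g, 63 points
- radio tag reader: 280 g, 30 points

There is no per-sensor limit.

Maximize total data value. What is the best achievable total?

By data value per g: humidity probe 1.24, soil-moisture probe 0.40, hyperspectral sensor 0.31, anemometer 0.27 lead.
The ratio ordering already packs tightly: 5×humidity probe, 340 g, 420.
Nothing else within 385 g beats 420.

420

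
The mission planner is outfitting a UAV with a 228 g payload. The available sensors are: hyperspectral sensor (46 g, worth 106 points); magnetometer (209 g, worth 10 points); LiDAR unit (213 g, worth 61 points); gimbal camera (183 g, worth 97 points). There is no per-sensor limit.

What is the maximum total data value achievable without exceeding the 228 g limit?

424

Density check — hyperspectral sensor 2.30, gimbal camera 0.53, LiDAR unit 0.29 are the best per g.
The ratio ordering already packs tightly: 4×hyperspectral sensor, 184 g, 424.
Every other selection either busts 228 g or fails to beat 424.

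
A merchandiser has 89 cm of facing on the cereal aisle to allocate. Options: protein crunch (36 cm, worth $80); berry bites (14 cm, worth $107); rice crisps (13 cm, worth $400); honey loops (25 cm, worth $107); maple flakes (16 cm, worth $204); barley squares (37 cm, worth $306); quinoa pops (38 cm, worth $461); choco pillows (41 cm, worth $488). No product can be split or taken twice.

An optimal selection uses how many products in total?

4

Optimal total is 1199.
One optimal bundle: berry bites + rice crisps + maple flakes + choco pillows (84 cm).
Every optimal selection uses 4 products.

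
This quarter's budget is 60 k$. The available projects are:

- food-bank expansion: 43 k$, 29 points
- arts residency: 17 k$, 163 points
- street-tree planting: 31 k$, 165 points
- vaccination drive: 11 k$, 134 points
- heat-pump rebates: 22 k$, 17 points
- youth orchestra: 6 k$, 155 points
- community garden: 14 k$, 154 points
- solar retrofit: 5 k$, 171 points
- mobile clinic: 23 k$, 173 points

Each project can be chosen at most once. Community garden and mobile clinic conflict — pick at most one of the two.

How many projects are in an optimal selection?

Optimal total is 777.
arts residency + vaccination drive + youth orchestra + community garden + solar retrofit hits 777 at 53 k$.
All optima have 5 projects.

5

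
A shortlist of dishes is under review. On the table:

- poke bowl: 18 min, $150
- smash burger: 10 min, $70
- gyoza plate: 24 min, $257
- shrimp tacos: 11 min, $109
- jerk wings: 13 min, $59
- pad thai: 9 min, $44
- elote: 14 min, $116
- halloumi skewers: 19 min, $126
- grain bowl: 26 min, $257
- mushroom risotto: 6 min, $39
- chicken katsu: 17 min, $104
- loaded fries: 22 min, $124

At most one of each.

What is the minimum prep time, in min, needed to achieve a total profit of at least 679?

Need the lightest bundle worth ≥ 679.
smash burger + gyoza plate + shrimp tacos + grain bowl reaches 693 using 71 min.
No combination under 71 min hits 679.

71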